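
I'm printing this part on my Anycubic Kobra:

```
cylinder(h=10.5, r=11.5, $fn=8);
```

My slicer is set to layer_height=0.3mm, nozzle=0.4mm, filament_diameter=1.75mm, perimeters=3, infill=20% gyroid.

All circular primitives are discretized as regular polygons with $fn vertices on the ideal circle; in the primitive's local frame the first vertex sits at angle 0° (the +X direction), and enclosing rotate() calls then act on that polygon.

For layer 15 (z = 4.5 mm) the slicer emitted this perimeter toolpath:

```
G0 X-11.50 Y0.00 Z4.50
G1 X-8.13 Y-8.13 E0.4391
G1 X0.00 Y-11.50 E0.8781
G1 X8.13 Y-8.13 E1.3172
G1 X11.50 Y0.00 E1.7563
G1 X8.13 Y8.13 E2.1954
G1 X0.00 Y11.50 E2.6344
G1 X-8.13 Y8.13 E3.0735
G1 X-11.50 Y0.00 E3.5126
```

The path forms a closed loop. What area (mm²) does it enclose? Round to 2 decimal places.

Apply the shoelace formula to the sequence of (X, Y) vertices; enclosed area = 373.98 mm².

373.98 mm²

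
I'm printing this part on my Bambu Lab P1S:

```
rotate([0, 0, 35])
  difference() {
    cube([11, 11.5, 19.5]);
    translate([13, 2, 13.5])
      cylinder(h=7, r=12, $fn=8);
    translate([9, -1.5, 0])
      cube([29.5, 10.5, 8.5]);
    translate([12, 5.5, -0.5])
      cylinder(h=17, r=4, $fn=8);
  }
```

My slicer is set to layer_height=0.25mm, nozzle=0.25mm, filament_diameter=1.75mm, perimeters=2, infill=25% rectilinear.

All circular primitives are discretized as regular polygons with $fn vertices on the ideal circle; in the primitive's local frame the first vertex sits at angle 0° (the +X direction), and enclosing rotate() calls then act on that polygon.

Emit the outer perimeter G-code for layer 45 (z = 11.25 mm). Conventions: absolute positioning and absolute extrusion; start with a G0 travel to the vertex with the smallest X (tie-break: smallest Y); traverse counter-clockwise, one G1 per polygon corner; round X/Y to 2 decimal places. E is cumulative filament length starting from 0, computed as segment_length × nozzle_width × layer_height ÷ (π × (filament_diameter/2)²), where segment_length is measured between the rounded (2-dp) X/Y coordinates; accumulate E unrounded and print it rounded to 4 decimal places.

At z = 11.25 mm: the cube (footprint 11×11.5) is included at this height; the cylinder at (13, 2) does not reach this height (z outside [13.5, 20.5]); the cube at (9, -1.5) does not reach this height (z outside [0, 8.5]); the r=4 cylinder at (12, 5.5) contributes a regular 8-gon of circumradius 4; Taking the first minus the rest: starting from the 11×11.5 cube, the r=4 cylinder at (12, 5.5) partially overlaps it — only the 15.04 mm² overlap (of its 45.25 mm²) is removed, clipping the outline — 1 connected region; (rotated 35° about Z; rotation is an isometry so areas/perimeters/island counts are preserved). The outline is a single polygon with 9 vertices. Extrusion per mm of travel: 0.25 × 0.25 / (π × 0.875²) = 0.025984. Accumulating E over each segment gives final E = 1.2450.

G0 X-6.60 Y9.42 Z11.25
G1 X0.00 Y0.00 E0.2989
G1 X9.01 Y6.31 E0.5847
G1 X7.91 Y7.88 E0.6345
G1 X5.98 Y7.45 E0.6859
G1 X3.40 Y9.09 E0.7653
G1 X2.74 Y12.08 E0.8449
G1 X3.80 Y13.75 E0.8963
G1 X2.41 Y15.73 E0.9592
G1 X-6.60 Y9.42 E1.2450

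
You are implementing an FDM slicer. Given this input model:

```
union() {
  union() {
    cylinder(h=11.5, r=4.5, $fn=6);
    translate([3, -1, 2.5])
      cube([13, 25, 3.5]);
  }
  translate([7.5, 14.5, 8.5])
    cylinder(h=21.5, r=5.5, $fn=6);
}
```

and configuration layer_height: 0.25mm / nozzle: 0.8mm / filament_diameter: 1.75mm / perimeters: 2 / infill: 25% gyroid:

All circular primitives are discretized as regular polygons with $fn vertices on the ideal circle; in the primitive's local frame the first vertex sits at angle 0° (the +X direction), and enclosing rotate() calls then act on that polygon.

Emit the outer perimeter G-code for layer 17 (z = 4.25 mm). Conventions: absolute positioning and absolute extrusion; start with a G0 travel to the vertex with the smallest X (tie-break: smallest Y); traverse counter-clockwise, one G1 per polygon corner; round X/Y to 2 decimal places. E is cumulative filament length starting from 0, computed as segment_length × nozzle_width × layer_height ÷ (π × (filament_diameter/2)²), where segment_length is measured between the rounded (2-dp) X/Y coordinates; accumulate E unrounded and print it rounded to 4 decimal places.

G0 X-4.50 Y0.00 Z4.25
G1 X-2.25 Y-3.90 E0.3744
G1 X2.25 Y-3.90 E0.7486
G1 X3.92 Y-1.00 E1.0268
G1 X16.00 Y-1.00 E2.0313
G1 X16.00 Y24.00 E4.1100
G1 X3.00 Y24.00 E5.1910
G1 X3.00 Y2.60 E6.9704
G1 X2.25 Y3.90 E7.0952
G1 X-2.25 Y3.90 E7.4694
G1 X-4.50 Y0.00 E7.8438

At z = 4.25 mm: the cylinder: section is a regular 6-gon, circumradius r=4.5; the cube at (3, -1) is present — its section is the full 13×25 rectangle; Combining (union): the regions partially overlap (shared area 3.16 mm²), so overlapping operands fuse into one piece — 1 connected region; the cylinder at (7.5, 14.5) is absent (z outside [8.5, 30]); Combining (union): only that combined region is present, so the union is just that shape — 1 connected region. The outline is a single polygon with 10 vertices. Extrusion per mm of travel: 0.8 × 0.25 / (π × 0.875²) = 0.083150. Accumulating E over each segment gives final E = 7.8438.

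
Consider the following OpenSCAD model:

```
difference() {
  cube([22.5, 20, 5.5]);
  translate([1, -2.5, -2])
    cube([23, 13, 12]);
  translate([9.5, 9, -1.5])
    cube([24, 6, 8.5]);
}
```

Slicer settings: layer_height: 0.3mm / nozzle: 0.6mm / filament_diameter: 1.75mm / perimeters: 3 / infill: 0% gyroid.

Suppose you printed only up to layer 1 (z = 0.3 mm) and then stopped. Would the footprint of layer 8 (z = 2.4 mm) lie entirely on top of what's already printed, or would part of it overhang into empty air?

Compare the two slices. At z = 0.3: the cube is present — its section is the full 22.5×20 rectangle (area 450.00 mm²); the 23×13 cube at (1, -2.5) contributes its full rectangle (area 299.00 mm²); the cube at (9.5, 9) (footprint 24×6) is included at this height (area 144.00 mm²); Taking the first minus the rest: starting from the 22.5×20 cube (450.00 mm²), the 23×13 cube at (1, -2.5) partially overlaps it — only the 225.75 mm² overlap (of its 299.00 mm²) is removed, clipping the outline; the 24×6 cube at (9.5, 9) partially overlaps it — only the 58.50 mm² overlap (of its 144.00 mm²) is removed, clipping the outline — area = 165.75 mm². At z = 2.4: the 22.5×20 cube contributes its full rectangle (area 450.00 mm²); the cube at (1, -2.5) is present — its section is the full 23×13 rectangle (area 299.00 mm²); the cube at (9.5, 9) (footprint 24×6) is included at this height (area 144.00 mm²); Taking the first minus the rest: starting from the 22.5×20 cube (450.00 mm²), the 23×13 cube at (1, -2.5) partially overlaps it — only the 225.75 mm² overlap (of its 299.00 mm²) is removed, clipping the outline; the 24×6 cube at (9.5, 9) partially overlaps it — only the 58.50 mm² overlap (of its 144.00 mm²) is removed, clipping the outline — area = 165.75 mm². Checking containment: the cross-section at z = 2.4 is a subset of the cross-section at z = 0.3.

entirely on top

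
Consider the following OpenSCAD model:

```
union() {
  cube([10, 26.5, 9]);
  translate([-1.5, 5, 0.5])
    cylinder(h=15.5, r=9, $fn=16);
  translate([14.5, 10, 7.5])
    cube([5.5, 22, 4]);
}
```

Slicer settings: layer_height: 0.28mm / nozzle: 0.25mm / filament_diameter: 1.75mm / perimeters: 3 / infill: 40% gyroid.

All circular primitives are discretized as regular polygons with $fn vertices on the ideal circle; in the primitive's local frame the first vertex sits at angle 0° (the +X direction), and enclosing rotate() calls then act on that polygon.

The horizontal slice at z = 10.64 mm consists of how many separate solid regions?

2

At z = 10.64 mm: the cube is absent (z outside [0, 9]); the r=9 cylinder at (-1.5, 5) gives a regular 16-gon of circumradius 9 (constant along its height); the 5.5×22 cube at (14.5, 10) contributes its full rectangle; Combining (union): the 2 present regions are separate (no shared area or edge), so areas and boundary lengths simply add and each stays a separate island — 2 connected regions. The result has 2 disconnected regions.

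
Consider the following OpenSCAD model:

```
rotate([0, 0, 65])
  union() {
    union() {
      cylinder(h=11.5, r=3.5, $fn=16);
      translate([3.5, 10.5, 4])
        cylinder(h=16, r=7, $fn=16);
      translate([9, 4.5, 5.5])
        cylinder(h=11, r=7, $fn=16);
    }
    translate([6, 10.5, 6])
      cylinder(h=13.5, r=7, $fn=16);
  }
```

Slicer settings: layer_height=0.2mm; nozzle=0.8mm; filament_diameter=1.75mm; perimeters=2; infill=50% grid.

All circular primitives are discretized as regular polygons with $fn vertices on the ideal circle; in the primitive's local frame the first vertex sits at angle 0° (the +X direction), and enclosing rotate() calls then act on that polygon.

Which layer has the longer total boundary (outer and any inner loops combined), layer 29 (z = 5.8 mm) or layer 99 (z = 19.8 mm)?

layer 29 (z = 5.8 mm)

Layer 29 (z = 5.8): the r=3.5 cylinder contributes a regular 16-gon of circumradius 3.5 (perimeter = 2·16·3.500·sin(180°/16) = 21.85 mm); the r=7 cylinder at (3.5, 10.5) gives a regular 16-gon of circumradius 7 (constant along its height) (perimeter = 2·16·7.000·sin(180°/16) = 43.70 mm); the r=7 cylinder at (9, 4.5) gives a regular 16-gon of circumradius 7 (constant along its height) (perimeter = 2·16·7.000·sin(180°/16) = 43.70 mm); Merging all regions: the regions partially overlap (shared area 44.94 mm²), so the edge portions inside another operand are dropped and the merged outline is re-measured after clipping — boundary = 78.59 mm; the cylinder at (6, 10.5) does not reach this height (z outside [6, 19.5]); Combining (union): only the result so far is present, so the union is just that shape — boundary = 78.59 mm; (rotated 65° about Z; rotation is an isometry so areas/perimeters/island counts are preserved). So its perimeter = 78.59 mm. Layer 99 (z = 19.8): the cylinder is not intersected at this z (z outside [0, 11.5]); the cylinder at (3.5, 10.5): section is a regular 16-gon, circumradius r=7 (perimeter = 2·16·7.000·sin(180°/16) = 43.70 mm); the cylinder at (9, 4.5) is not intersected at this z (z outside [5.5, 16.5]); Taking the union: only the r=7 cylinder at (3.5, 10.5) is present, so the union is just that shape — boundary = 43.70 mm; the cylinder at (6, 10.5) does not reach this height (z outside [6, 19.5]); Combining (union): only that combined region is present, so the union is just that shape — boundary = 43.70 mm; (whole slice rotated 65° about Z — lengths, areas and connectivity unchanged). So its perimeter = 43.70 mm. Layer 29 is larger (78.59 vs 43.70 mm).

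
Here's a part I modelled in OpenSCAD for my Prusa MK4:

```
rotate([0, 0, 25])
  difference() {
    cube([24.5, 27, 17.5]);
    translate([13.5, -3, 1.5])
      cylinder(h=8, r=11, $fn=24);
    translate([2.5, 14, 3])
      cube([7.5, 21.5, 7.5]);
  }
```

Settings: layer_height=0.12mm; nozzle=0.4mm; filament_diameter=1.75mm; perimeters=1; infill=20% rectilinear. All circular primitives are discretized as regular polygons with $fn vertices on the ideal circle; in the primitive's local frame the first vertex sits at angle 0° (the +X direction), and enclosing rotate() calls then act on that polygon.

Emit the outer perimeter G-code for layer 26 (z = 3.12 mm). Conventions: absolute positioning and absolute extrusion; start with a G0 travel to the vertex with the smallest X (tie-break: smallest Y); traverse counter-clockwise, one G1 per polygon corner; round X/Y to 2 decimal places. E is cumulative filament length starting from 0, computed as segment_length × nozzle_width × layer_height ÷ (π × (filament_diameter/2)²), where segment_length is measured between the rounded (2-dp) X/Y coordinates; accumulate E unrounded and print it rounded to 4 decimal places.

At z = 3.12 mm: the cube (footprint 24.5×27) is included at this height; the cylinder at (13.5, -3): section is a regular 24-gon, circumradius r=11; the 7.5×21.5 cube at (2.5, 14) contributes its full rectangle; Taking the first minus the rest: starting from the 24.5×27 cube, the r=11 cylinder at (13.5, -3) partially overlaps it — only the 123.09 mm² overlap (of its 375.81 mm²) is removed, clipping the outline; the 7.5×21.5 cube at (2.5, 14) partially overlaps it — only the 97.50 mm² overlap (of its 161.25 mm²) is removed, clipping the outline — 1 connected region; (rotated 25° about Z; rotation is an isometry so areas/perimeters/island counts are preserved). The outline is a single polygon with 19 vertices. Extrusion per mm of travel: 0.4 × 0.12 / (π × 0.875²) = 0.019956. Accumulating E over each segment gives final E = 2.7194.

G0 X-11.41 Y24.47 Z3.12
G1 X0.00 Y0.00 E0.5388
G1 X2.66 Y1.24 E0.5974
G1 X2.54 Y3.95 E0.6515
G1 X3.17 Y6.75 E0.7088
G1 X4.49 Y9.30 E0.7661
G1 X6.43 Y11.41 E0.8233
G1 X8.85 Y12.96 E0.8806
G1 X11.59 Y13.82 E0.9379
G1 X14.46 Y13.94 E0.9953
G1 X17.27 Y13.32 E1.0527
G1 X19.81 Y12.00 E1.1098
G1 X21.81 Y10.17 E1.1639
G1 X22.20 Y10.35 E1.1725
G1 X10.79 Y34.82 E1.7113
G1 X-2.35 Y28.70 E2.0006
G1 X3.15 Y16.91 E2.2602
G1 X-3.65 Y13.74 E2.4099
G1 X-9.14 Y25.53 E2.6694
G1 X-11.41 Y24.47 E2.7194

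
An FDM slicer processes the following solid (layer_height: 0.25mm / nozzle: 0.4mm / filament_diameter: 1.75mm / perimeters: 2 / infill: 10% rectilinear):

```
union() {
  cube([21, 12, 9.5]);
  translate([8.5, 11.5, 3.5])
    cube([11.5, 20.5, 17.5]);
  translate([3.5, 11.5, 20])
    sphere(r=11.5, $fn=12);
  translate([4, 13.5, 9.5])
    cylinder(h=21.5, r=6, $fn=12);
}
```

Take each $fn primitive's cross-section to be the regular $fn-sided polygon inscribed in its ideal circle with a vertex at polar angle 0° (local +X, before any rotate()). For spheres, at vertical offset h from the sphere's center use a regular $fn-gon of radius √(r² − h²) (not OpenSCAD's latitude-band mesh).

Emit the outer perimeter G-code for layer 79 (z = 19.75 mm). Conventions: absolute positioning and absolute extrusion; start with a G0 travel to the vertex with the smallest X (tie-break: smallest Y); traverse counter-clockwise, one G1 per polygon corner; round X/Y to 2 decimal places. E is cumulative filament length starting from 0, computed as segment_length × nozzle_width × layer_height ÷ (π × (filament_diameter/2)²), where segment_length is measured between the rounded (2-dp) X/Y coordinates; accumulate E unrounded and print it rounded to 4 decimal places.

At z = 19.75 mm: the cube is absent (z outside [0, 9.5]); the 11.5×20.5 cube at (8.5, 11.5) contributes its full rectangle; the r=11.5 sphere at (3.5, 11.5) slices to a regular 12-gon of circumradius 11.497 (√(r²−h²) with h=0.25 from center); the r=6 cylinder at (4, 13.5) gives a regular 12-gon of circumradius 6 (constant along its height); Taking the union: the regions partially overlap (shared area 153.00 mm²), so overlapping operands fuse into one piece — 1 connected region. The outline is a single polygon with 14 vertices. Extrusion per mm of travel: 0.4 × 0.25 / (π × 0.875²) = 0.041575. Accumulating E over each segment gives final E = 4.4109.

G0 X-8.00 Y11.50 Z19.75
G1 X-6.46 Y5.75 E0.2475
G1 X-2.25 Y1.54 E0.4950
G1 X3.50 Y0.00 E0.7425
G1 X9.25 Y1.54 E0.9900
G1 X13.46 Y5.75 E1.2375
G1 X15.00 Y11.50 E1.4850
G1 X20.00 Y11.50 E1.6929
G1 X20.00 Y32.00 E2.5452
G1 X8.50 Y32.00 E3.0233
G1 X8.50 Y21.66 E3.4532
G1 X3.50 Y23.00 E3.6684
G1 X-2.25 Y21.46 E3.9159
G1 X-6.46 Y17.25 E4.1634
G1 X-8.00 Y11.50 E4.4109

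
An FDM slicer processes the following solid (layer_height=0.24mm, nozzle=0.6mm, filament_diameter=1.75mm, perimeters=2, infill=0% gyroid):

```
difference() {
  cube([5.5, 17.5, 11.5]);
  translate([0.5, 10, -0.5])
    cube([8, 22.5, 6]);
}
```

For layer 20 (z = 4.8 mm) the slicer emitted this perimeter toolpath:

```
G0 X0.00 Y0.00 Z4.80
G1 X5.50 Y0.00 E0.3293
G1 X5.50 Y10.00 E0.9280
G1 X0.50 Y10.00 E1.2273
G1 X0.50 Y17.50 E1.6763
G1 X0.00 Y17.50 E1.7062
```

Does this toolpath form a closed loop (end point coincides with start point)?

Start point (G0): (0.00, 0.00). End point (last G1): the path does not return to the start — open.

no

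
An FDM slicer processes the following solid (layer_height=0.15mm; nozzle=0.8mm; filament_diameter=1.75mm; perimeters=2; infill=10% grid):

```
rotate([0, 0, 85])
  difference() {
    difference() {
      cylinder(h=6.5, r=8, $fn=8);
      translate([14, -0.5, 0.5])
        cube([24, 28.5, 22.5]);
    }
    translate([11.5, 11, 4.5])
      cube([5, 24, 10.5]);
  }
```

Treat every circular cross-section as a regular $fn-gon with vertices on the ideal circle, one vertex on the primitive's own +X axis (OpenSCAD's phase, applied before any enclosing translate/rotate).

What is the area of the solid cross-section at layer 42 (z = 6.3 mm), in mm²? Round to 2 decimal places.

181.02 mm²

At z = 6.3 mm: the r=8 cylinder contributes a regular 8-gon of circumradius 8 (area = (8/2)·8.000²·sin(360°/8) = 181.02 mm²); the 24×28.5 cube at (14, -0.5) contributes its full rectangle (area 684.00 mm²); After the difference (first − rest): starting from the r=8 cylinder (181.02 mm²), the 24×28.5 cube at (14, -0.5) misses the remaining region (no effect) — area = 181.02 mm²; the 5×24 cube at (11.5, 11) contributes its full rectangle (area 120.00 mm²); Taking the first minus the rest: starting from the result so far (181.02 mm²), the 5×24 cube at (11.5, 11) misses the remaining region (no effect) — area = 181.02 mm²; (whole slice rotated 85° about Z — lengths, areas and connectivity unchanged). Overall, the cross-section is a single solid region. Net area = 181.02 mm².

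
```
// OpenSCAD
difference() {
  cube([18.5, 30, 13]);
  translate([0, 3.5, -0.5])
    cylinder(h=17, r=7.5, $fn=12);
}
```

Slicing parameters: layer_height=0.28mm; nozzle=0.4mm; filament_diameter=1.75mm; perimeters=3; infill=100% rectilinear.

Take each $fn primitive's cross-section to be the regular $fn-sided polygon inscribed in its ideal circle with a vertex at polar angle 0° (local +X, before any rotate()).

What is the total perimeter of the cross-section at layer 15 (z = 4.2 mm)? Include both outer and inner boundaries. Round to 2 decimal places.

94.71 mm

At z = 4.2 mm: the cube is present — its section is the full 18.5×30 rectangle (perimeter 97.00 mm); the r=7.5 cylinder at (0, 3.5) contributes a regular 12-gon of circumradius 7.5 (perimeter = 2·12·7.500·sin(180°/12) = 46.59 mm); After the difference (first − rest): starting from the 18.5×30 cube, the r=7.5 cylinder at (0, 3.5) partially overlaps it — only the 66.80 mm² overlap (of its 168.75 mm²) is removed, clipping the outline — boundary = 94.71 mm. Overall, the cross-section is a single solid region. Total boundary length (outer) = 94.71 mm.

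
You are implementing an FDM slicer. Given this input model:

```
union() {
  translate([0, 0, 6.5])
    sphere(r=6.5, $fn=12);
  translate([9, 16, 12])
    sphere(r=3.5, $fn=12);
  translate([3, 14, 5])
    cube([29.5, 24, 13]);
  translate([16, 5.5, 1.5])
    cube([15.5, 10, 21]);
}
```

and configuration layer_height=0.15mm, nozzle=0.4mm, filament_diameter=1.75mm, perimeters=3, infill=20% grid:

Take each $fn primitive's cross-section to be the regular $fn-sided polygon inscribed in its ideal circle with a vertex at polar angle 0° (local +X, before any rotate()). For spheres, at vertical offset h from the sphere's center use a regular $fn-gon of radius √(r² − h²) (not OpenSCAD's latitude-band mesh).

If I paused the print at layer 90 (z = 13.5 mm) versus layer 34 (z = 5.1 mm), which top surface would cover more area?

Layer 90 (z = 13.5): the sphere is not intersected at this z (|z−center|=7.000 > r=6.5); the sphere at (9, 16): section is a regular 12-gon, circumradius = √(r²−h²) = √(3.5²−1.5²) = 3.162 (area = (12/2)·3.162²·sin(360°/12) = 30.00 mm²); the 29.5×24 cube at (3, 14) contributes its full rectangle (area 708.00 mm²); the 15.5×10 cube at (16, 5.5) contributes its full rectangle (area 155.00 mm²); Combining (union): the regions partially overlap — summed areas 893.00 mm² minus the doubly-counted overlap 49.70 mm² gives 843.30 mm² — area = 843.30 mm². So its area = 843.30 mm². Layer 34 (z = 5.1): the r=6.5 sphere contributes a regular 12-gon of circumradius √(6.5²−1.4²) = 6.347 (area = (12/2)·6.347²·sin(360°/12) = 120.87 mm²); the sphere at (9, 16) is absent (|z−center|=6.900 > r=3.5); the cube at (3, 14) is present — its section is the full 29.5×24 rectangle (area 708.00 mm²); the cube at (16, 5.5) (footprint 15.5×10) is included at this height (area 155.00 mm²); Taking the union: the regions partially overlap — summed areas 983.87 mm² minus the doubly-counted overlap 23.25 mm² gives 960.62 mm² — area = 960.62 mm². So its area = 960.62 mm². Layer 34 is larger (960.62 vs 843.30 mm²).

layer 34 (z = 5.1 mm)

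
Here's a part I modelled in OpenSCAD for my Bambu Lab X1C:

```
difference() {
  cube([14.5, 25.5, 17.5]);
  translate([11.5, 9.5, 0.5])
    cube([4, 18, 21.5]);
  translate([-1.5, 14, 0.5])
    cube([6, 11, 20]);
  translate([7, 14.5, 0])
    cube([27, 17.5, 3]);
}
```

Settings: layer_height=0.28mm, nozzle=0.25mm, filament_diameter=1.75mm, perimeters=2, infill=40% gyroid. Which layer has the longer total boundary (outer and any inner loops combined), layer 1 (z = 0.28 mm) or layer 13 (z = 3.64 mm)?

Layer 1 (z = 0.28): the 14.5×25.5 cube contributes its full rectangle (perimeter 80.00 mm); the cube at (11.5, 9.5) does not reach this height (z outside [0.5, 22]); the cube at (-1.5, 14) is not intersected at this z (z outside [0.5, 20.5]); the cube at (7, 14.5) (footprint 27×17.5) is included at this height (perimeter 89.00 mm); Subtracting the remaining from the first: starting from the 14.5×25.5 cube, the 27×17.5 cube at (7, 14.5) partially overlaps it — only the 82.50 mm² overlap (of its 472.50 mm²) is removed, clipping the outline — boundary = 80.00 mm. So its perimeter = 80.00 mm. Layer 13 (z = 3.64): the cube (footprint 14.5×25.5) is included at this height (perimeter 80.00 mm); the cube at (11.5, 9.5) (footprint 4×18) is included at this height (perimeter 44.00 mm); the cube at (-1.5, 14) (footprint 6×11) is included at this height (perimeter 34.00 mm); the cube at (7, 14.5) does not reach this height (z outside [0, 3]); Subtracting the remaining from the first: starting from the 14.5×25.5 cube, the 4×18 cube at (11.5, 9.5) partially overlaps it — only the 48.00 mm² overlap (of its 72.00 mm²) is removed, clipping the outline; the 6×11 cube at (-1.5, 14) partially overlaps it — only the 49.50 mm² overlap (of its 66.00 mm²) is removed, clipping the outline — boundary = 89.00 mm. So its perimeter = 89.00 mm. Layer 13 is larger (89.00 vs 80.00 mm).

layer 13 (z = 3.64 mm)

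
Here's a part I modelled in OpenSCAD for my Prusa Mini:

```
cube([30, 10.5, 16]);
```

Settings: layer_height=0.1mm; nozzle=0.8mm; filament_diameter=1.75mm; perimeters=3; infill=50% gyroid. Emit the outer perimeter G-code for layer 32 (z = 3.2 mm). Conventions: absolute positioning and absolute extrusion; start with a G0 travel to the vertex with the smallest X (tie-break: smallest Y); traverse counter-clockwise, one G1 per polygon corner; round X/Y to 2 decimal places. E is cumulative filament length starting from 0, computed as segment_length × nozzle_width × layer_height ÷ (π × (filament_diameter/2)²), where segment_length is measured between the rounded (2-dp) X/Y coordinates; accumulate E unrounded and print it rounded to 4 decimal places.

G0 X0.00 Y0.00 Z3.20
G1 X30.00 Y0.00 E0.9978
G1 X30.00 Y10.50 E1.3470
G1 X0.00 Y10.50 E2.3448
G1 X0.00 Y0.00 E2.6941

At z = 3.2 mm: the 30×10.5 cube contributes its full rectangle. The outline is a single polygon with 4 vertices. Extrusion per mm of travel: 0.8 × 0.1 / (π × 0.875²) = 0.033260. Accumulating E over each segment gives final E = 2.6941.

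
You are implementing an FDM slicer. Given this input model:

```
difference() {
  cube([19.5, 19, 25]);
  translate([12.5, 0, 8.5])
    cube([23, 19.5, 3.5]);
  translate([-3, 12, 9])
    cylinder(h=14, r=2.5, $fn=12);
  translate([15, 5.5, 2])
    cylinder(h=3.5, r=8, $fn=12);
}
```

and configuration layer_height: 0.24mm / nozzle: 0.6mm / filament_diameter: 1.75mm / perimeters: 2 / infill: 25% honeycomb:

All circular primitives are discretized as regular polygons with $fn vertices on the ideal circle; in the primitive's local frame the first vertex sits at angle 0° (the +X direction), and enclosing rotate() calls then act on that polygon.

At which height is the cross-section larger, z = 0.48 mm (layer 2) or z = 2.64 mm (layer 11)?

Layer 2 (z = 0.48): the 19.5×19 cube contributes its full rectangle (area 370.50 mm²); the cube at (12.5, 0) does not reach this height (z outside [8.5, 12]); the cylinder at (-3, 12) is absent (z outside [9, 23]); the cylinder at (15, 5.5) does not reach this height (z outside [2, 5.5]); Subtracting the remaining from the first: none of the subtracted shapes is present at this height, so the 19.5×19 cube is unchanged — area = 370.50 mm². So its area = 370.50 mm². Layer 11 (z = 2.64): the 19.5×19 cube contributes its full rectangle (area 370.50 mm²); the cube at (12.5, 0) is not intersected at this z (z outside [8.5, 12]); the cylinder at (-3, 12) is absent (z outside [9, 23]); the cylinder at (15, 5.5): section is a regular 12-gon, circumradius r=8 (area = (12/2)·8.000²·sin(360°/12) = 192.00 mm²); Subtracting the remaining from the first: starting from the 19.5×19 cube (370.50 mm²), the r=8 cylinder at (15, 5.5) partially overlaps it — only the 145.07 mm² overlap (of its 192.00 mm²) is removed, clipping the outline — area = 225.43 mm². So its area = 225.43 mm². Layer 2 is larger (370.50 vs 225.43 mm²).

layer 2 (z = 0.48 mm)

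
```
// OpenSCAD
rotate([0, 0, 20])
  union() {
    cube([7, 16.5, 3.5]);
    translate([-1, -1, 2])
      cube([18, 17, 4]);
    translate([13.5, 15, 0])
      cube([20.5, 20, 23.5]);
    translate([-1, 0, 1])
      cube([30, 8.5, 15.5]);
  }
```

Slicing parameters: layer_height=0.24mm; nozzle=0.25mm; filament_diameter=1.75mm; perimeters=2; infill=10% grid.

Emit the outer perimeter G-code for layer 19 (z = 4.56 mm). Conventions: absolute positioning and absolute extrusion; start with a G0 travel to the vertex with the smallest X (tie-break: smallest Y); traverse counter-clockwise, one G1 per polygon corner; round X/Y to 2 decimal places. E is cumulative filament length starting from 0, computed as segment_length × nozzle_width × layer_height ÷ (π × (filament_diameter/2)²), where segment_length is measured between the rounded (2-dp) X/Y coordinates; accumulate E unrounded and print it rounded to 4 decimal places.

At z = 4.56 mm: the cube is not intersected at this z (z outside [0, 3.5]); the 18×17 cube at (-1, -1) contributes its full rectangle; the cube at (13.5, 15) (footprint 20.5×20) is included at this height; the cube at (-1, 0) (footprint 30×8.5) is included at this height; Combining (union): the regions partially overlap (shared area 156.50 mm²), so overlapping operands fuse into one piece — 1 connected region; (whole slice rotated 20° about Z — lengths, areas and connectivity unchanged). The outline is a single polygon with 12 vertices. Extrusion per mm of travel: 0.25 × 0.24 / (π × 0.875²) = 0.024945. Accumulating E over each segment gives final E = 4.1412.

G0 X-6.41 Y14.69 Z4.56
G1 X-0.60 Y-1.28 E0.4239
G1 X16.32 Y4.87 E0.8730
G1 X15.97 Y5.81 E0.8980
G1 X27.25 Y9.92 E1.1975
G1 X24.34 Y17.91 E1.4096
G1 X13.07 Y13.80 E1.7089
G1 X10.84 Y19.91 E1.8711
G1 X26.82 Y25.72 E2.2953
G1 X19.98 Y44.52 E2.7943
G1 X0.72 Y37.51 E3.3056
G1 X7.21 Y19.65 E3.7796
G1 X-6.41 Y14.69 E4.1412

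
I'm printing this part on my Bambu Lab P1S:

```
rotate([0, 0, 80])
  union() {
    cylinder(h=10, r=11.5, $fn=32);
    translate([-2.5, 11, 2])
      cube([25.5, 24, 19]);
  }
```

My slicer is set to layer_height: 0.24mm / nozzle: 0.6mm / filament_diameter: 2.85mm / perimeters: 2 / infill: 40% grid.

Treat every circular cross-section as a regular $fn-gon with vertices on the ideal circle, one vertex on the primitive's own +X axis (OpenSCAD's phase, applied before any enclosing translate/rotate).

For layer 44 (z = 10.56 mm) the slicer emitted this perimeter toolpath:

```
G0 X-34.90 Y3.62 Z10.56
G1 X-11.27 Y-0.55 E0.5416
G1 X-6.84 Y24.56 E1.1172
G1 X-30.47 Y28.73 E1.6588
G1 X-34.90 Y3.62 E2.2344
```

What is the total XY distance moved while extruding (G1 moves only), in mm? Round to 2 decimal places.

Sum the Euclidean lengths of each G1 segment: total = 98.99 mm.

98.99 mm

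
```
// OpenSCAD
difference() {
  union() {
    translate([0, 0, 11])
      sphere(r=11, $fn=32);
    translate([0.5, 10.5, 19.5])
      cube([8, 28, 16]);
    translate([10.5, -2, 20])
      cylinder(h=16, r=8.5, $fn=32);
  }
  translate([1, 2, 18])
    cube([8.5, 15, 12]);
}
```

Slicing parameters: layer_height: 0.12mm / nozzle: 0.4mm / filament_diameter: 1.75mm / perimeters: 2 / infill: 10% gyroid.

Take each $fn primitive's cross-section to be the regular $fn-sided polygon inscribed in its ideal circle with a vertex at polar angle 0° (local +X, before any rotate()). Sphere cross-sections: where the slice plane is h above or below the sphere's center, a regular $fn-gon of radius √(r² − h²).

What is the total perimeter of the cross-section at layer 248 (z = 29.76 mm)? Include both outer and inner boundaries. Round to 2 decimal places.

At z = 29.76 mm: the sphere does not reach this height (|z−center|=18.760 > r=11); the cube at (0.5, 10.5) is present — its section is the full 8×28 rectangle (perimeter 72.00 mm); the cylinder at (10.5, -2): section is a regular 32-gon, circumradius r=8.5 (perimeter = 2·32·8.500·sin(180°/32) = 53.32 mm); Taking the union: the 2 present regions are separate (no shared area or edge), so areas and boundary lengths simply add and each stays a separate island — boundary = 125.32 mm; the 8.5×15 cube at (1, 2) contributes its full rectangle (perimeter 47.00 mm); After the difference (first − rest): starting from that combined region, the 8.5×15 cube at (1, 2) partially overlaps it — only the 68.09 mm² overlap (of its 127.50 mm²) is removed, clipping the outline — boundary = 128.03 mm. Overall, the cross-section has 2 separate islands. Total boundary length (outer) = 128.03 mm.

128.03 mm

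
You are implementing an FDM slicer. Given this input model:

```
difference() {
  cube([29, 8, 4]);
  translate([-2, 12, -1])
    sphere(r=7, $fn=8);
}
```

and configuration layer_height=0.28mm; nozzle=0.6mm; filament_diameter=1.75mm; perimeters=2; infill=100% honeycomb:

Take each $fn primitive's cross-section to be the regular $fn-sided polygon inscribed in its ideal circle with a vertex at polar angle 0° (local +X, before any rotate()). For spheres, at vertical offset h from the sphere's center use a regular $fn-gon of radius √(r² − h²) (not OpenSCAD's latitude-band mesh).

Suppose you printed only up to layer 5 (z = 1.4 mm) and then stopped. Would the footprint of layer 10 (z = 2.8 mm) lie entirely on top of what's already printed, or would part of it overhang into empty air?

part overhangs

Compare the two slices. At z = 1.4: the 29×8 cube contributes its full rectangle (area 232.00 mm²); the r=7 sphere at (-2, 12) slices to a regular 8-gon of circumradius 6.576 (√(r²−h²) with h=2.4 from center) (area = (8/2)·6.576²·sin(360°/8) = 122.30 mm²); After the difference (first − rest): starting from the 29×8 cube (232.00 mm²), the r=7 sphere at (-2, 12) partially overlaps it — only the 3.26 mm² overlap (of its 122.30 mm²) is removed, clipping the outline — area = 228.74 mm². At z = 2.8: the 29×8 cube contributes its full rectangle (area 232.00 mm²); the sphere at (-2, 12): section is a regular 8-gon, circumradius = √(r²−h²) = √(7²−3.8²) = 5.879 (area = (8/2)·5.879²·sin(360°/8) = 97.75 mm²); Taking the first minus the rest: starting from the 29×8 cube (232.00 mm²), the r=7 sphere at (-2, 12) partially overlaps it — only the 1.31 mm² overlap (of its 97.75 mm²) is removed, clipping the outline — area = 230.69 mm². Checking containment: at z = 2.8 the cross-section extends beyond the z = 1.4 cross-section by about 1.96 mm².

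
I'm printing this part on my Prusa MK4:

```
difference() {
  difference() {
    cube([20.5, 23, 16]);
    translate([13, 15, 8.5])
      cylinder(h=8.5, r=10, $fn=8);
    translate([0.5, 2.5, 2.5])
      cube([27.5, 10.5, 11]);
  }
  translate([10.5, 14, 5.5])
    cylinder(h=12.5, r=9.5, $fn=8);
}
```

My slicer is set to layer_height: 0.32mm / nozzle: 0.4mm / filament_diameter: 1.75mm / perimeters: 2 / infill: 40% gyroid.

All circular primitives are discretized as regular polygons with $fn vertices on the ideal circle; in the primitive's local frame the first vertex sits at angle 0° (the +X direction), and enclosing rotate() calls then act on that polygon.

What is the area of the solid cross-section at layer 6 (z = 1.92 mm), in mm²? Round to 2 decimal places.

At z = 1.92 mm: the cube (footprint 20.5×23) is included at this height (area 471.50 mm²); the cylinder at (13, 15) does not reach this height (z outside [8.5, 17]); the cube at (0.5, 2.5) is not intersected at this z (z outside [2.5, 13.5]); Taking the first minus the rest: none of the subtracted shapes is present at this height, so the 20.5×23 cube is unchanged — area = 471.50 mm²; the cylinder at (10.5, 14) is not intersected at this z (z outside [5.5, 18]); After the difference (first − rest): none of the subtracted shapes is present at this height, so the result so far is unchanged — area = 471.50 mm². Overall, the cross-section is a single solid region. Net area = 471.50 mm².

471.50 mm²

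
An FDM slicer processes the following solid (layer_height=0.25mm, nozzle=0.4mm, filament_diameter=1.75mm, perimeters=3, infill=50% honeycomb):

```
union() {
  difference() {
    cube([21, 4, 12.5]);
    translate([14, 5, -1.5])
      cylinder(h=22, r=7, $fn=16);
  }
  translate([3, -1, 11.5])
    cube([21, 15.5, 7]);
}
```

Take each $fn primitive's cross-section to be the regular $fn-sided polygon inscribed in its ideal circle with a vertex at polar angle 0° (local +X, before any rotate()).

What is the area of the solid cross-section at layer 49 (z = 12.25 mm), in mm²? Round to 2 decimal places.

At z = 12.25 mm: the cube is present — its section is the full 21×4 rectangle (area 84.00 mm²); the cylinder at (14, 5): section is a regular 16-gon, circumradius r=7 (area = (16/2)·7.000²·sin(360°/16) = 150.01 mm²); Subtracting the remaining from the first: starting from the 21×4 cube (84.00 mm²), the r=7 cylinder at (14, 5) partially overlaps it — only the 48.70 mm² overlap (of its 150.01 mm²) is removed, clipping the outline — area = 35.30 mm²; the cube at (3, -1) (footprint 21×15.5) is included at this height (area 325.50 mm²); Merging all regions: the regions partially overlap — summed areas 360.80 mm² minus the doubly-counted overlap 23.30 mm² gives 337.50 mm² — area = 337.50 mm². Overall, the cross-section is a single solid region. Net area = 337.50 mm².

337.50 mm²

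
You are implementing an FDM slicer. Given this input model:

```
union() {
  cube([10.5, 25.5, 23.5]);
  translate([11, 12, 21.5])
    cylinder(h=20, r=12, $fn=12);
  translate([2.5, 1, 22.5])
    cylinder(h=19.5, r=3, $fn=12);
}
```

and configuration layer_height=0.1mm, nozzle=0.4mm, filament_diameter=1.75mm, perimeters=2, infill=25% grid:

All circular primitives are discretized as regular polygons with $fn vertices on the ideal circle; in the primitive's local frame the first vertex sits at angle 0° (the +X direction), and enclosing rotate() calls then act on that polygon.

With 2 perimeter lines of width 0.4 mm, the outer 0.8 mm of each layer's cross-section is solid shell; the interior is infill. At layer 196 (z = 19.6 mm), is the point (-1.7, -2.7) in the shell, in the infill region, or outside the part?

outside

At z = 19.6 mm: the cube (footprint 10.5×25.5) is included at this height; the cylinder at (11, 12) is absent (z outside [21.5, 41.5]); the cylinder at (2.5, 1) is not intersected at this z (z outside [22.5, 42]); Taking the union: only the 10.5×25.5 cube is present, so the union is just that shape — 1 connected region. Overall, the cross-section is a single solid region. The nearest boundary edge runs (0.00, 0.00)→(10.50, 0.00); distance from the point to it = 3.19 mm. The point is not inside any of the regions above, so it lies outside the cross-section (3.19 mm from the nearest boundary).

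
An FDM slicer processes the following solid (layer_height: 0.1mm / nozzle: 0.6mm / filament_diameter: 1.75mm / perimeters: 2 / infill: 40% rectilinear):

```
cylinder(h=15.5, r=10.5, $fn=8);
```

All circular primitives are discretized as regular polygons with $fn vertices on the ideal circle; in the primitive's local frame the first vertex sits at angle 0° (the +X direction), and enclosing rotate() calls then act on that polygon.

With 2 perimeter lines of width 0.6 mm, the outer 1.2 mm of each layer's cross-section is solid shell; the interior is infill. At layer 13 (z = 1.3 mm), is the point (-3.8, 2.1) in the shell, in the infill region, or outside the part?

At z = 1.3 mm: the r=10.5 cylinder gives a regular 8-gon of circumradius 10.5 (constant along its height). Overall, the cross-section is a single solid region. The nearest boundary edge runs (-7.42, 7.42)→(-10.50, 0.00); distance from the point to it = 5.39 mm. The point is inside the cross-section and 5.39 mm from the nearest boundary — more than the 1.2 mm shell width (2 × 0.6), so it's in the infill interior.

infill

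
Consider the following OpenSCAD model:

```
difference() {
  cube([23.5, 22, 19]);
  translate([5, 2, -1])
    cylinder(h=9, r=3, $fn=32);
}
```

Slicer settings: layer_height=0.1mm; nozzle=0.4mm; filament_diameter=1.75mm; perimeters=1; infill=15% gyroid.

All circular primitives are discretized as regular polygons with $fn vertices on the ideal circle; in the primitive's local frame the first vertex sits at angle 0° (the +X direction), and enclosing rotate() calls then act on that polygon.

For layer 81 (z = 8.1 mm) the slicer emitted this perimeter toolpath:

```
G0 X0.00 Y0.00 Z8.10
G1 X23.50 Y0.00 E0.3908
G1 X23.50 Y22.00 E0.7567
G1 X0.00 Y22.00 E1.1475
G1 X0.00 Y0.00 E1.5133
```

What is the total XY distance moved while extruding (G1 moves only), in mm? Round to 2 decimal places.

91.00 mm

Sum the Euclidean lengths of each G1 segment: total = 91.00 mm.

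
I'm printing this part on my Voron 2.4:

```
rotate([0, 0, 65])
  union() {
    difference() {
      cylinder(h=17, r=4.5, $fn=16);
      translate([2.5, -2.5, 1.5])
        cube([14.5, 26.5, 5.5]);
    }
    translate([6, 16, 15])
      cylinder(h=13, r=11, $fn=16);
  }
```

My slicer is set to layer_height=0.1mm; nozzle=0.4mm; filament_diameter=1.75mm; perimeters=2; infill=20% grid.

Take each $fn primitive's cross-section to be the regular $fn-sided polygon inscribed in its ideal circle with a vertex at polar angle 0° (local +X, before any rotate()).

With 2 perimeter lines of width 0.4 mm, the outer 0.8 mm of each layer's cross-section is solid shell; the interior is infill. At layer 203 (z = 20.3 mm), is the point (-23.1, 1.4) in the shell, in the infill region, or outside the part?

outside

At z = 20.3 mm: the cylinder does not reach this height (z outside [0, 17]); the cube at (2.5, -2.5) is absent (z outside [1.5, 7]); Subtracting the remaining from the first: the first operand is absent here, so nothing remains; the r=11 cylinder at (6, 16) contributes a regular 16-gon of circumradius 11; Taking the union: only the r=11 cylinder at (6, 16) is present, so the union is just that shape — 1 connected region; (rotated 65° about Z; rotation is an isometry so areas/perimeters/island counts are preserved). Overall, the cross-section is a single solid region. Undo the 65° rotation: the query point maps to (-8.494, 21.527) in the un-rotated model frame. The nearest boundary edge runs (-1.78, 23.78)→(-4.16, 20.21); distance from the point to it = 4.53 mm. The point is not inside any of the regions above, so it lies outside the cross-section (4.53 mm from the nearest boundary).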